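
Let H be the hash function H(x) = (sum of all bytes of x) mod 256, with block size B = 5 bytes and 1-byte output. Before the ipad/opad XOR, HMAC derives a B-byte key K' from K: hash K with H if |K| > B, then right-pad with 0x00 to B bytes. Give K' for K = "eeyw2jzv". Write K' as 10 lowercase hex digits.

4600000000

|K| = 8 > B = 5, so first hash the key.
H(K): sum = 101+101+121+119+50+106+122+118 = 838; mod 256 = 70 → 46.
Zero-pad H(K) = 46 to 5 bytes: K' = 46 00 00 00 00.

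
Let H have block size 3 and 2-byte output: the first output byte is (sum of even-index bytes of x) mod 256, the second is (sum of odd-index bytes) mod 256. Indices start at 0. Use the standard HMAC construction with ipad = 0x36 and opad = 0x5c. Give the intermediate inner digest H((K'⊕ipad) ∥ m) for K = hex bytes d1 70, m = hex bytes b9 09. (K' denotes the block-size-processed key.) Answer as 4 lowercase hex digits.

Key hex bytes d1 70 is 2 bytes ≤ B = 3; zero-pad to 3 bytes: K' = d1 70 00.
K' ⊕ ipad = e7 46 36.
Inner input = e7 46 36 ∥ b9 09.
Inner hash: even-index sum = 294 mod 256 = 38; odd-index sum = 255 mod 256 = 255 → 26 ff.

26ff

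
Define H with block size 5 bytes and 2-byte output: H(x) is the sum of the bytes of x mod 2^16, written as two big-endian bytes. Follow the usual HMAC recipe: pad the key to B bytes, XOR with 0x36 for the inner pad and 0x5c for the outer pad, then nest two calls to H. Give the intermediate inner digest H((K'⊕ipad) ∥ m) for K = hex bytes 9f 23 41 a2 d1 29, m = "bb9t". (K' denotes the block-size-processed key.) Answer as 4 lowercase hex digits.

02f0

Key hex bytes 9f 23 41 a2 d1 29 is 6 bytes > B = 5, so hash it first: H(key) = 02 9f, then zero-pad to 5 bytes: K' = 02 9f 00 00 00.
K' ⊕ ipad = 34 a9 36 36 36.
Inner input = 34 a9 36 36 36 ∥ 62 62 39 74.
Inner hash: sum = 52+169+54+54+54+98+98+57+116 = 752 → 02 f0.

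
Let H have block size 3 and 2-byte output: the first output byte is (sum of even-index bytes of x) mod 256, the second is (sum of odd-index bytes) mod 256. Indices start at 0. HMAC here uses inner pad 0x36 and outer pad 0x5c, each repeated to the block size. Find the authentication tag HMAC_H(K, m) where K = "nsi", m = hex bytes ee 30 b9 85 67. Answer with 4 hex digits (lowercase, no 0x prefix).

ba9b

Key "nsi" = 6e 73 69 is exactly B = 3 bytes: K' = 6e 73 69.
K' ⊕ ipad = 58 45 5f.  K' ⊕ opad = 32 2f 35.
Inner input = (K'⊕ipad) ∥ m = 58 45 5f ∥ ee 30 b9 85 67.
Inner hash: even-index sum = 364 mod 256 = 108; odd-index sum = 595 mod 256 = 83 → 6c 53.
Outer input = (K'⊕opad) ∥ inner = 32 2f 35 ∥ 6c 53.
Outer hash (tag): even-index sum = 186 mod 256 = 186; odd-index sum = 155 mod 256 = 155 → ba 9b.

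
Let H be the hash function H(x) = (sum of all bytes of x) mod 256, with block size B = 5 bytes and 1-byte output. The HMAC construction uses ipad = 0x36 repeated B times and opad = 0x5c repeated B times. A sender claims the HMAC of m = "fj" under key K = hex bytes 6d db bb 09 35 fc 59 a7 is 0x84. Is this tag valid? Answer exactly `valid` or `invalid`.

Key hex bytes 6d db bb 09 35 fc 59 a7 is 8 bytes > B = 5, so hash it first: H(key) = 3d, then zero-pad to 5 bytes: K' = 3d 00 00 00 00.
K' ⊕ ipad = 0b 36 36 36 36; K' ⊕ opad = 61 5c 5c 5c 5c.
Inner hash: sum = 11+54+54+54+54+102+106 = 435; mod 256 = 179 → b3.
Outer hash (recomputed tag): sum = 97+92+92+92+92+179 = 644; mod 256 = 132 → 84.
Recomputed tag = 84; claimed = 84 → match.

valid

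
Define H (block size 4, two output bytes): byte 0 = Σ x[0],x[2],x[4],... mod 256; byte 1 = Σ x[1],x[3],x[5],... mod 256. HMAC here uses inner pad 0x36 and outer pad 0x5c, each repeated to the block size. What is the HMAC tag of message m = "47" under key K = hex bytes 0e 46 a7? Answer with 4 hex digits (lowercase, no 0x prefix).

Key hex bytes 0e 46 a7 is 3 bytes ≤ B = 4; zero-pad to 4 bytes: K' = 0e 46 a7 00.
K' ⊕ ipad = 38 70 91 36.  K' ⊕ opad = 52 1a fb 5c.
Inner input = (K'⊕ipad) ∥ m = 38 70 91 36 ∥ 34 37.
Inner hash: even-index sum = 253 mod 256 = 253; odd-index sum = 221 mod 256 = 221 → fd dd.
Outer input = (K'⊕opad) ∥ inner = 52 1a fb 5c ∥ fd dd.
Outer hash (tag): even-index sum = 586 mod 256 = 74; odd-index sum = 339 mod 256 = 83 → 4a 53.

4a53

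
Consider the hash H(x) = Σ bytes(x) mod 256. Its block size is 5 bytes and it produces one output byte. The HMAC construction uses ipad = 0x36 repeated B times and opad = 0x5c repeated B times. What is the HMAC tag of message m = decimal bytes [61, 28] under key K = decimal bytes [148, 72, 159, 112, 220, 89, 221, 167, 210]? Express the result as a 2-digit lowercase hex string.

Key decimal bytes [148, 72, 159, 112, 220, 89, 221, 167, 210] = 94 48 9f 70 dc 59 dd a7 d2 is 9 bytes > B = 5, so hash it first: H(key) = 76, then zero-pad to 5 bytes: K' = 76 00 00 00 00.
K' ⊕ ipad = 40 36 36 36 36.  K' ⊕ opad = 2a 5c 5c 5c 5c.
Inner input = (K'⊕ipad) ∥ m = 40 36 36 36 36 ∥ 3d 1c.
Inner hash: sum = 64+54+54+54+54+61+28 = 369; mod 256 = 113 → 71.
Outer input = (K'⊕opad) ∥ inner = 2a 5c 5c 5c 5c ∥ 71.
Outer hash (tag): sum = 42+92+92+92+92+113 = 523; mod 256 = 11 → 0b.

0b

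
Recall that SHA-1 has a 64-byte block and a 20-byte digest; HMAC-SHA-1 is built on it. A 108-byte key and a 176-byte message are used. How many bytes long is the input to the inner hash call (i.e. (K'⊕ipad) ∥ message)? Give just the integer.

Key is 108 > 64 bytes, so it is hashed to 20 bytes then zero-padded to 64: |K'| = 64.
Inner input = (K'⊕ipad) ∥ m → 64 + 176 = 240 bytes.

240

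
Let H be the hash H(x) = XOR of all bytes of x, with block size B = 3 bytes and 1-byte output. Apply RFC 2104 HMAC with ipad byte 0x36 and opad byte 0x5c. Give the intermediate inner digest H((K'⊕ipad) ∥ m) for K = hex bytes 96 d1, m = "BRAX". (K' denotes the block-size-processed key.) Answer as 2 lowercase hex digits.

Key hex bytes 96 d1 is 2 bytes ≤ B = 3; zero-pad to 3 bytes: K' = 96 d1 00.
K' ⊕ ipad = a0 e7 36.
Inner input = a0 e7 36 ∥ 42 52 41 58.
Inner hash: XOR a0⊕e7⊕36⊕42⊕52⊕41⊕58 = 78.

78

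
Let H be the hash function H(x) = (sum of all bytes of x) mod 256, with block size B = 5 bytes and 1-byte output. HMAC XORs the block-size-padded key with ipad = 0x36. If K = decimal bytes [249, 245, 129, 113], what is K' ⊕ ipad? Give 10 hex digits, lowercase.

cfc3b74736

Key decimal bytes [249, 245, 129, 113] = f9 f5 81 71 is 4 bytes ≤ B = 5; zero-pad to 5 bytes: K' = f9 f5 81 71 00.
XOR each byte with 0x36: f9⊕36=cf, f5⊕36=c3, 81⊕36=b7, 71⊕36=47, 00⊕36=36.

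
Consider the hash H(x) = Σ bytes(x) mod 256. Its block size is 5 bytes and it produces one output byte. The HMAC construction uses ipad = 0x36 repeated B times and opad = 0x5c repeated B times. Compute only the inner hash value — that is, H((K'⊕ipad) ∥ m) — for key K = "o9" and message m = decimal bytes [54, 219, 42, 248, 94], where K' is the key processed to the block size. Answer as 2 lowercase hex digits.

9b

Key "o9" = 6f 39 is 2 bytes ≤ B = 5; zero-pad to 5 bytes: K' = 6f 39 00 00 00.
K' ⊕ ipad = 59 0f 36 36 36.
Inner input = 59 0f 36 36 36 ∥ 36 db 2a f8 5e.
Inner hash: sum = 89+15+54+54+54+54+219+42+248+94 = 923; mod 256 = 155 → 9b.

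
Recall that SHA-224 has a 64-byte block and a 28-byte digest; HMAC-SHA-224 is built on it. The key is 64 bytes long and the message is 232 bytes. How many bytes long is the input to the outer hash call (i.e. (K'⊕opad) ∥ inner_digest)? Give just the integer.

92

Key is 64 ≤ 64 bytes, zero-padded: |K'| = 64.
Outer input = (K'⊕opad) ∥ H(inner) → 64 + 28 = 92 bytes.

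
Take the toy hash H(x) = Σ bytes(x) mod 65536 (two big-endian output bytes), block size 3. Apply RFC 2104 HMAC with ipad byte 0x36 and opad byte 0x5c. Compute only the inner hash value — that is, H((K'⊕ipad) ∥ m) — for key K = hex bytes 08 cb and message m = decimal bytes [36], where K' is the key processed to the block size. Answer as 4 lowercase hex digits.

Key hex bytes 08 cb is 2 bytes ≤ B = 3; zero-pad to 3 bytes: K' = 08 cb 00.
K' ⊕ ipad = 3e fd 36.
Inner input = 3e fd 36 ∥ 24.
Inner hash: sum = 62+253+54+36 = 405 → 01 95.

0195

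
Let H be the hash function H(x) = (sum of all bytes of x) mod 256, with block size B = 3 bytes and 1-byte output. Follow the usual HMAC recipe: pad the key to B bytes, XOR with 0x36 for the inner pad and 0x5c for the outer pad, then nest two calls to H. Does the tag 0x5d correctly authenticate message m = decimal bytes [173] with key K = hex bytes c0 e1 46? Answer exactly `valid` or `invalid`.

valid

Key hex bytes c0 e1 46 is exactly B = 3 bytes: K' = c0 e1 46.
K' ⊕ ipad = f6 d7 70; K' ⊕ opad = 9c bd 1a.
Inner hash: sum = 246+215+112+173 = 746; mod 256 = 234 → ea.
Outer hash (recomputed tag): sum = 156+189+26+234 = 605; mod 256 = 93 → 5d.
Recomputed tag = 5d; claimed = 5d → match.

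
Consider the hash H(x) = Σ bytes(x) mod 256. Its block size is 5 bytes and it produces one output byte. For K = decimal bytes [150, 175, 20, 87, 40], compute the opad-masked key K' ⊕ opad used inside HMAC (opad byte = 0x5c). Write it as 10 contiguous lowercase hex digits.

caf3480b74

Key decimal bytes [150, 175, 20, 87, 40] = 96 af 14 57 28 is exactly B = 5 bytes: K' = 96 af 14 57 28.
XOR each byte with 0x5c: 96⊕5c=ca, af⊕5c=f3, 14⊕5c=48, 57⊕5c=0b, 28⊕5c=74.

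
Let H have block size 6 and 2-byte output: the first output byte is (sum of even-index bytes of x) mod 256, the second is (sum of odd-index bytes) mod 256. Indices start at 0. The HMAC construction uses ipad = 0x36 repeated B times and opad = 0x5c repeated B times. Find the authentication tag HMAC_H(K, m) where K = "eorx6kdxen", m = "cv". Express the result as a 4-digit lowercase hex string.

Key "eorx6kdxen" = 65 6f 72 78 36 6b 64 78 65 6e is 10 bytes > B = 6, so hash it first: H(key) = d6 38, then zero-pad to 6 bytes: K' = d6 38 00 00 00 00.
K' ⊕ ipad = e0 0e 36 36 36 36.  K' ⊕ opad = 8a 64 5c 5c 5c 5c.
Inner input = (K'⊕ipad) ∥ m = e0 0e 36 36 36 36 ∥ 63 76.
Inner hash: even-index sum = 431 mod 256 = 175; odd-index sum = 240 mod 256 = 240 → af f0.
Outer input = (K'⊕opad) ∥ inner = 8a 64 5c 5c 5c 5c ∥ af f0.
Outer hash (tag): even-index sum = 497 mod 256 = 241; odd-index sum = 524 mod 256 = 12 → f1 0c.

f10c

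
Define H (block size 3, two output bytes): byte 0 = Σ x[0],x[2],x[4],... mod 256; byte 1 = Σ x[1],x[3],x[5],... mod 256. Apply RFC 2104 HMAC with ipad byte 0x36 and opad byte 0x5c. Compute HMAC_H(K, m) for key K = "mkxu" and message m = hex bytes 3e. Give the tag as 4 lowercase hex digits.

Key "mkxu" = 6d 6b 78 75 is 4 bytes > B = 3, so hash it first: H(key) = e5 e0, then zero-pad to 3 bytes: K' = e5 e0 00.
K' ⊕ ipad = d3 d6 36.  K' ⊕ opad = b9 bc 5c.
Inner input = (K'⊕ipad) ∥ m = d3 d6 36 ∥ 3e.
Inner hash: even-index sum = 265 mod 256 = 9; odd-index sum = 276 mod 256 = 20 → 09 14.
Outer input = (K'⊕opad) ∥ inner = b9 bc 5c ∥ 09 14.
Outer hash (tag): even-index sum = 297 mod 256 = 41; odd-index sum = 197 mod 256 = 197 → 29 c5.

29c5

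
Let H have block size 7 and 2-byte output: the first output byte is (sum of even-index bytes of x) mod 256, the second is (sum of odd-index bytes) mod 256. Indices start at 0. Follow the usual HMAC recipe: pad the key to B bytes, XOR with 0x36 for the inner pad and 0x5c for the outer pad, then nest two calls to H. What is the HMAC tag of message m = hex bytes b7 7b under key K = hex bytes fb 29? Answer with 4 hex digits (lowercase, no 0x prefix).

Key hex bytes fb 29 is 2 bytes ≤ B = 7; zero-pad to 7 bytes: K' = fb 29 00 00 00 00 00.
K' ⊕ ipad = cd 1f 36 36 36 36 36.  K' ⊕ opad = a7 75 5c 5c 5c 5c 5c.
Inner input = (K'⊕ipad) ∥ m = cd 1f 36 36 36 36 36 ∥ b7 7b.
Inner hash: even-index sum = 490 mod 256 = 234; odd-index sum = 322 mod 256 = 66 → ea 42.
Outer input = (K'⊕opad) ∥ inner = a7 75 5c 5c 5c 5c 5c ∥ ea 42.
Outer hash (tag): even-index sum = 509 mod 256 = 253; odd-index sum = 535 mod 256 = 23 → fd 17.

fd17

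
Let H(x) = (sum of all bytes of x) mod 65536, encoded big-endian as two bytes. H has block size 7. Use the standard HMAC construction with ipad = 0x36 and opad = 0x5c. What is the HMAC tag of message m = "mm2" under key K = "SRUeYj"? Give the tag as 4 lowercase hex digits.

Key "SRUeYj" = 53 52 55 65 59 6a is 6 bytes ≤ B = 7; zero-pad to 7 bytes: K' = 53 52 55 65 59 6a 00.
K' ⊕ ipad = 65 64 63 53 6f 5c 36.  K' ⊕ opad = 0f 0e 09 39 05 36 5c.
Inner input = (K'⊕ipad) ∥ m = 65 64 63 53 6f 5c 36 ∥ 6d 6d 32.
Inner hash: sum = 101+100+99+83+111+92+54+109+109+50 = 908 → 03 8c.
Outer input = (K'⊕opad) ∥ inner = 0f 0e 09 39 05 36 5c ∥ 03 8c.
Outer hash (tag): sum = 15+14+9+57+5+54+92+3+140 = 389 → 01 85.

0185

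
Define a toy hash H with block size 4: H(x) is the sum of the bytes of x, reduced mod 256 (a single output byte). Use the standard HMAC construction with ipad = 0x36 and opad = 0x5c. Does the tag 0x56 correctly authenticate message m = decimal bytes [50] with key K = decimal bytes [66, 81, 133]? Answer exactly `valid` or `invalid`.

valid

Key decimal bytes [66, 81, 133] = 42 51 85 is 3 bytes ≤ B = 4; zero-pad to 4 bytes: K' = 42 51 85 00.
K' ⊕ ipad = 74 67 b3 36; K' ⊕ opad = 1e 0d d9 5c.
Inner hash: sum = 116+103+179+54+50 = 502; mod 256 = 246 → f6.
Outer hash (recomputed tag): sum = 30+13+217+92+246 = 598; mod 256 = 86 → 56.
Recomputed tag = 56; claimed = 56 → match.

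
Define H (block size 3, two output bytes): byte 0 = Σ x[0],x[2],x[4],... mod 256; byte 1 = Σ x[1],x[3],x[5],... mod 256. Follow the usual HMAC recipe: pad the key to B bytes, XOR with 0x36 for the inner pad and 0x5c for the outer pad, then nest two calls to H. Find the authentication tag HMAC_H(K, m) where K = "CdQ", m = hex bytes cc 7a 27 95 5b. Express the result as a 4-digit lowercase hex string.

Key "CdQ" = 43 64 51 is exactly B = 3 bytes: K' = 43 64 51.
K' ⊕ ipad = 75 52 67.  K' ⊕ opad = 1f 38 0d.
Inner input = (K'⊕ipad) ∥ m = 75 52 67 ∥ cc 7a 27 95 5b.
Inner hash: even-index sum = 491 mod 256 = 235; odd-index sum = 416 mod 256 = 160 → eb a0.
Outer input = (K'⊕opad) ∥ inner = 1f 38 0d ∥ eb a0.
Outer hash (tag): even-index sum = 204 mod 256 = 204; odd-index sum = 291 mod 256 = 35 → cc 23.

cc23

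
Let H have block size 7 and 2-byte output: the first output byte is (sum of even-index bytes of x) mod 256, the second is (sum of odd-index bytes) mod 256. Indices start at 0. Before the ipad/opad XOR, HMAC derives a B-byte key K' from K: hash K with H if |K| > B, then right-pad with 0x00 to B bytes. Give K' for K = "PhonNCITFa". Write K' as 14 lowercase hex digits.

|K| = 10 > B = 7, so first hash the key.
H(K): even-index sum = 412 mod 256 = 156; odd-index sum = 462 mod 256 = 206 → 9c ce.
Zero-pad H(K) = 9c ce to 7 bytes: K' = 9c ce 00 00 00 00 00.

9cce0000000000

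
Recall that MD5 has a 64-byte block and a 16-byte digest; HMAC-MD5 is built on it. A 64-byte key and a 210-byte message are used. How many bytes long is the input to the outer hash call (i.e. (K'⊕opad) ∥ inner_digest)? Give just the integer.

80

Key is 64 ≤ 64 bytes, zero-padded: |K'| = 64.
Outer input = (K'⊕opad) ∥ H(inner) → 64 + 16 = 80 bytes.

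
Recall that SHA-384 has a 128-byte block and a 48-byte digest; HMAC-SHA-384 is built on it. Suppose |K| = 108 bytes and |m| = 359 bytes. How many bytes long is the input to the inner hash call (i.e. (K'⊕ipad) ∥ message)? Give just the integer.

487

Key is 108 ≤ 128 bytes, zero-padded: |K'| = 128.
Inner input = (K'⊕ipad) ∥ m → 128 + 359 = 487 bytes.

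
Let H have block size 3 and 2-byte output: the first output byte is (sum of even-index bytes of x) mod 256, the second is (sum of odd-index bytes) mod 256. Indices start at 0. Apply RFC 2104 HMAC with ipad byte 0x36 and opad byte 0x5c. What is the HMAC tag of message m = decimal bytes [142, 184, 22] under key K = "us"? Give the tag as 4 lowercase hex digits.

6e60

Key "us" = 75 73 is 2 bytes ≤ B = 3; zero-pad to 3 bytes: K' = 75 73 00.
K' ⊕ ipad = 43 45 36.  K' ⊕ opad = 29 2f 5c.
Inner input = (K'⊕ipad) ∥ m = 43 45 36 ∥ 8e b8 16.
Inner hash: even-index sum = 305 mod 256 = 49; odd-index sum = 233 mod 256 = 233 → 31 e9.
Outer input = (K'⊕opad) ∥ inner = 29 2f 5c ∥ 31 e9.
Outer hash (tag): even-index sum = 366 mod 256 = 110; odd-index sum = 96 mod 256 = 96 → 6e 60.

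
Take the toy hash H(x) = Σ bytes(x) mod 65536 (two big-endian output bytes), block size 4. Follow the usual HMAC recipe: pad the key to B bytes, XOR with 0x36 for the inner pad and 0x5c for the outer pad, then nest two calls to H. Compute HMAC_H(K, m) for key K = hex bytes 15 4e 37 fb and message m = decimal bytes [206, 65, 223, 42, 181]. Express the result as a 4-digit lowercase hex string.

01a7

Key hex bytes 15 4e 37 fb is exactly B = 4 bytes: K' = 15 4e 37 fb.
K' ⊕ ipad = 23 78 01 cd.  K' ⊕ opad = 49 12 6b a7.
Inner input = (K'⊕ipad) ∥ m = 23 78 01 cd ∥ ce 41 df 2a b5.
Inner hash: sum = 35+120+1+205+206+65+223+42+181 = 1078 → 04 36.
Outer input = (K'⊕opad) ∥ inner = 49 12 6b a7 ∥ 04 36.
Outer hash (tag): sum = 73+18+107+167+4+54 = 423 → 01 a7.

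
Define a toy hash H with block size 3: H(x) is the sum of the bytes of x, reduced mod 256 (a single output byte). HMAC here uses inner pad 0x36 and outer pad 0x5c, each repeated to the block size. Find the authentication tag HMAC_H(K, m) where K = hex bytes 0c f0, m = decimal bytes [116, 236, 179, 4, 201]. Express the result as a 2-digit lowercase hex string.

Key hex bytes 0c f0 is 2 bytes ≤ B = 3; zero-pad to 3 bytes: K' = 0c f0 00.
K' ⊕ ipad = 3a c6 36.  K' ⊕ opad = 50 ac 5c.
Inner input = (K'⊕ipad) ∥ m = 3a c6 36 ∥ 74 ec b3 04 c9.
Inner hash: sum = 58+198+54+116+236+179+4+201 = 1046; mod 256 = 22 → 16.
Outer input = (K'⊕opad) ∥ inner = 50 ac 5c ∥ 16.
Outer hash (tag): sum = 80+172+92+22 = 366; mod 256 = 110 → 6e.

6e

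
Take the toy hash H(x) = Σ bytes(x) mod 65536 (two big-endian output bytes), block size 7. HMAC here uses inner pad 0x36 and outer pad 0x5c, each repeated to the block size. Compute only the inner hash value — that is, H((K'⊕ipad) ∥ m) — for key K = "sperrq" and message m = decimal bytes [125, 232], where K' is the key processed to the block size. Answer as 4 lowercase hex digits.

Key "sperrq" = 73 70 65 72 72 71 is 6 bytes ≤ B = 7; zero-pad to 7 bytes: K' = 73 70 65 72 72 71 00.
K' ⊕ ipad = 45 46 53 44 44 47 36.
Inner input = 45 46 53 44 44 47 36 ∥ 7d e8.
Inner hash: sum = 69+70+83+68+68+71+54+125+232 = 840 → 03 48.

0348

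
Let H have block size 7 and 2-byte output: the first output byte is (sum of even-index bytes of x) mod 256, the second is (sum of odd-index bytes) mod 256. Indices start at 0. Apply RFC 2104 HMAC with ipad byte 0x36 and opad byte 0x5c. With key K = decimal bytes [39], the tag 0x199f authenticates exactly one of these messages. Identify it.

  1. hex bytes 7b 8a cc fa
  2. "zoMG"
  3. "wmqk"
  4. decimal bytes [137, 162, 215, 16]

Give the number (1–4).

Key decimal bytes [39] = 27 is 1 byte ≤ B = 7; zero-pad to 7 bytes: K' = 27 00 00 00 00 00 00.
K' ⊕ ipad = 11 36 36 36 36 36 36; K' ⊕ opad = 7b 5c 5c 5c 5c 5c 5c.
m1: inner = H(11 36 36 36 36 36 36 7b 8a cc fa) = 37 e9; tag = H(7b 5c 5c 5c 5c 5c 5c 37 e9) = 784b
m2: inner = H(11 36 36 36 36 36 36 7a 6f 4d 47) = 69 69; tag = H(7b 5c 5c 5c 5c 5c 5c 69 69) = f87d
m3: inner = H(11 36 36 36 36 36 36 77 6d 71 6b) = 8b 8a; tag = H(7b 5c 5c 5c 5c 5c 5c 8b 8a) = 199f ← matches
m4: inner = H(11 36 36 36 36 36 36 89 a2 d7 10) = 65 02; tag = H(7b 5c 5c 5c 5c 5c 5c 65 02) = 9179

3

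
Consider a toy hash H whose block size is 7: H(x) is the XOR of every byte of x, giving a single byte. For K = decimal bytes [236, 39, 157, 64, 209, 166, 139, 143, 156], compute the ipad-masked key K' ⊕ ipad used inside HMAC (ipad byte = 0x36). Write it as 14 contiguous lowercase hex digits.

cf363636363636

Key decimal bytes [236, 39, 157, 64, 209, 166, 139, 143, 156] = ec 27 9d 40 d1 a6 8b 8f 9c is 9 bytes > B = 7, so hash it first: H(key) = f9, then zero-pad to 7 bytes: K' = f9 00 00 00 00 00 00.
XOR each byte with 0x36: f9⊕36=cf, 00⊕36=36, 00⊕36=36, 00⊕36=36, 00⊕36=36, 00⊕36=36, 00⊕36=36.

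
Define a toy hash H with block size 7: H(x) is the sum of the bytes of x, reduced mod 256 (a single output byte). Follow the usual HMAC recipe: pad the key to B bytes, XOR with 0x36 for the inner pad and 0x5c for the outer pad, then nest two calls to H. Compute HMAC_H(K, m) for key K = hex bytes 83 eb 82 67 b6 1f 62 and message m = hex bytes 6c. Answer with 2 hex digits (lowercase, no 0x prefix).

Key hex bytes 83 eb 82 67 b6 1f 62 is exactly B = 7 bytes: K' = 83 eb 82 67 b6 1f 62.
K' ⊕ ipad = b5 dd b4 51 80 29 54.  K' ⊕ opad = df b7 de 3b ea 43 3e.
Inner input = (K'⊕ipad) ∥ m = b5 dd b4 51 80 29 54 ∥ 6c.
Inner hash: sum = 181+221+180+81+128+41+84+108 = 1024; mod 256 = 0 → 00.
Outer input = (K'⊕opad) ∥ inner = df b7 de 3b ea 43 3e ∥ 00.
Outer hash (tag): sum = 223+183+222+59+234+67+62+0 = 1050; mod 256 = 26 → 1a.

1a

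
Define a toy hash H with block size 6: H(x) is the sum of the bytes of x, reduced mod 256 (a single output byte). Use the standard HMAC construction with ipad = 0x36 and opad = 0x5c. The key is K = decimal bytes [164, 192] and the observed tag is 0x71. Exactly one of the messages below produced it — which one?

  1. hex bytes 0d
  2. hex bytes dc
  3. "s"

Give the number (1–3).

1

Key decimal bytes [164, 192] = a4 c0 is 2 bytes ≤ B = 6; zero-pad to 6 bytes: K' = a4 c0 00 00 00 00.
K' ⊕ ipad = 92 f6 36 36 36 36; K' ⊕ opad = f8 9c 5c 5c 5c 5c.
m1: inner = H(92 f6 36 36 36 36 0d) = 6d; tag = H(f8 9c 5c 5c 5c 5c 6d) = 71 ← matches
m2: inner = H(92 f6 36 36 36 36 dc) = 3c; tag = H(f8 9c 5c 5c 5c 5c 3c) = 40
m3: inner = H(92 f6 36 36 36 36 73) = d3; tag = H(f8 9c 5c 5c 5c 5c d3) = d7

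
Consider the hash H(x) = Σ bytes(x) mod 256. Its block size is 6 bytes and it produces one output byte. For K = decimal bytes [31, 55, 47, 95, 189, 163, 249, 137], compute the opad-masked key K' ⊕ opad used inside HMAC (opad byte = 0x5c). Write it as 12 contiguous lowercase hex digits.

9a5c5c5c5c5c

Key decimal bytes [31, 55, 47, 95, 189, 163, 249, 137] = 1f 37 2f 5f bd a3 f9 89 is 8 bytes > B = 6, so hash it first: H(key) = c6, then zero-pad to 6 bytes: K' = c6 00 00 00 00 00.
XOR each byte with 0x5c: c6⊕5c=9a, 00⊕5c=5c, 00⊕5c=5c, 00⊕5c=5c, 00⊕5c=5c, 00⊕5c=5c.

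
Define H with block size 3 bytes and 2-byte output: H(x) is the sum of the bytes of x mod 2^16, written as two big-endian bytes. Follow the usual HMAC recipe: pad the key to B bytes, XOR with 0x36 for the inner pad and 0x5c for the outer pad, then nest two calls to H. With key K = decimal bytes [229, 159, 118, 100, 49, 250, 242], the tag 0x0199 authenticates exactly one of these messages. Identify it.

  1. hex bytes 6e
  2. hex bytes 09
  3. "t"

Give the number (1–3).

Key decimal bytes [229, 159, 118, 100, 49, 250, 242] = e5 9f 76 64 31 fa f2 is 7 bytes > B = 3, so hash it first: H(key) = 04 7b, then zero-pad to 3 bytes: K' = 04 7b 00.
K' ⊕ ipad = 32 4d 36; K' ⊕ opad = 58 27 5c.
m1: inner = H(32 4d 36 6e) = 01 23; tag = H(58 27 5c 01 23) = 00ff
m2: inner = H(32 4d 36 09) = 00 be; tag = H(58 27 5c 00 be) = 0199 ← matches
m3: inner = H(32 4d 36 74) = 01 29; tag = H(58 27 5c 01 29) = 0105

2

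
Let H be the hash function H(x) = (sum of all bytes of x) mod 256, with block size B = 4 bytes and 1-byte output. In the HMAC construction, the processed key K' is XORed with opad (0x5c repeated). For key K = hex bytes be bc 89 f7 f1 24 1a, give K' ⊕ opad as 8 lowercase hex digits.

Key hex bytes be bc 89 f7 f1 24 1a is 7 bytes > B = 4, so hash it first: H(key) = 29, then zero-pad to 4 bytes: K' = 29 00 00 00.
XOR each byte with 0x5c: 29⊕5c=75, 00⊕5c=5c, 00⊕5c=5c, 00⊕5c=5c.

755c5c5c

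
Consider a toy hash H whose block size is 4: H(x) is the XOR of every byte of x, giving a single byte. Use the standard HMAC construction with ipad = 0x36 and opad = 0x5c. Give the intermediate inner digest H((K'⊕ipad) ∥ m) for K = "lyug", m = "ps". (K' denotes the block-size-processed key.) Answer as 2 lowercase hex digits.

04

Key "lyug" = 6c 79 75 67 is exactly B = 4 bytes: K' = 6c 79 75 67.
K' ⊕ ipad = 5a 4f 43 51.
Inner input = 5a 4f 43 51 ∥ 70 73.
Inner hash: XOR 5a⊕4f⊕43⊕51⊕70⊕73 = 04.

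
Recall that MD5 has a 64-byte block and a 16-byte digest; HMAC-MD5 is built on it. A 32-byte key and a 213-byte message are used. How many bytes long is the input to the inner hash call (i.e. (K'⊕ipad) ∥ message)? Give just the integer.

Key is 32 ≤ 64 bytes, zero-padded: |K'| = 64.
Inner input = (K'⊕ipad) ∥ m → 64 + 213 = 277 bytes.

277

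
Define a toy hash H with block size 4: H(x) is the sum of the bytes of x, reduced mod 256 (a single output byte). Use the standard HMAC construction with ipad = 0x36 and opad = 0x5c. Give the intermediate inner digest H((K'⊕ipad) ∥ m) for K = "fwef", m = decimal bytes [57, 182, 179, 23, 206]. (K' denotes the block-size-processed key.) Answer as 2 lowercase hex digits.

Key "fwef" = 66 77 65 66 is exactly B = 4 bytes: K' = 66 77 65 66.
K' ⊕ ipad = 50 41 53 50.
Inner input = 50 41 53 50 ∥ 39 b6 b3 17 ce.
Inner hash: sum = 80+65+83+80+57+182+179+23+206 = 955; mod 256 = 187 → bb.

bb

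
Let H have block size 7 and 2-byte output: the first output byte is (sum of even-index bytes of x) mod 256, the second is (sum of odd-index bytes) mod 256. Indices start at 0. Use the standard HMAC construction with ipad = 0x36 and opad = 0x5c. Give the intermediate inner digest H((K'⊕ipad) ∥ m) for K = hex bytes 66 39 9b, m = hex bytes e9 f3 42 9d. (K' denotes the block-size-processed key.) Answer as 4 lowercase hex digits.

Key hex bytes 66 39 9b is 3 bytes ≤ B = 7; zero-pad to 7 bytes: K' = 66 39 9b 00 00 00 00.
K' ⊕ ipad = 50 0f ad 36 36 36 36.
Inner input = 50 0f ad 36 36 36 36 ∥ e9 f3 42 9d.
Inner hash: even-index sum = 761 mod 256 = 249; odd-index sum = 422 mod 256 = 166 → f9 a6.

f9a6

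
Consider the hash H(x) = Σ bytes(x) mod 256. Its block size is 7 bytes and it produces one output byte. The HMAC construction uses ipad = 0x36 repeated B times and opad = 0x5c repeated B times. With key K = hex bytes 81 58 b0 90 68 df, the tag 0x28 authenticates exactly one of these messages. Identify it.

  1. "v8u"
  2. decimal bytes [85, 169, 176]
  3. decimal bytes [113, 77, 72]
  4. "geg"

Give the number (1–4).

Key hex bytes 81 58 b0 90 68 df is 6 bytes ≤ B = 7; zero-pad to 7 bytes: K' = 81 58 b0 90 68 df 00.
K' ⊕ ipad = b7 6e 86 a6 5e e9 36; K' ⊕ opad = dd 04 ec cc 34 83 5c.
m1: inner = H(b7 6e 86 a6 5e e9 36 76 38 75) = f1; tag = H(dd 04 ec cc 34 83 5c f1) = 9d
m2: inner = H(b7 6e 86 a6 5e e9 36 55 a9 b0) = 7c; tag = H(dd 04 ec cc 34 83 5c 7c) = 28 ← matches
m3: inner = H(b7 6e 86 a6 5e e9 36 71 4d 48) = d4; tag = H(dd 04 ec cc 34 83 5c d4) = 80
m4: inner = H(b7 6e 86 a6 5e e9 36 67 65 67) = 01; tag = H(dd 04 ec cc 34 83 5c 01) = ad

2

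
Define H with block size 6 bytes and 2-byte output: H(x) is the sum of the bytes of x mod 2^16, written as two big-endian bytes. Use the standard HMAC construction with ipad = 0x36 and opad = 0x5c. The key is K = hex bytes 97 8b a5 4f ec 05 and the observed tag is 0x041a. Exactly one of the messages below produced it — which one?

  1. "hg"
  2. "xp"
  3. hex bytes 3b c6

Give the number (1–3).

2

Key hex bytes 97 8b a5 4f ec 05 is exactly B = 6 bytes: K' = 97 8b a5 4f ec 05.
K' ⊕ ipad = a1 bd 93 79 da 33; K' ⊕ opad = cb d7 f9 13 b0 59.
m1: inner = H(a1 bd 93 79 da 33 68 67) = 04 46; tag = H(cb d7 f9 13 b0 59 04 46) = 0401
m2: inner = H(a1 bd 93 79 da 33 78 70) = 04 5f; tag = H(cb d7 f9 13 b0 59 04 5f) = 041a ← matches
m3: inner = H(a1 bd 93 79 da 33 3b c6) = 04 78; tag = H(cb d7 f9 13 b0 59 04 78) = 0433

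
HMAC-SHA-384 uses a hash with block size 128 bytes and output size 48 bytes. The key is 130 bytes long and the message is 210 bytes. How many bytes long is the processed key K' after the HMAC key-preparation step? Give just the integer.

Key is 130 > 128 bytes, so it is hashed to 48 bytes then zero-padded to 128: |K'| = 128.

128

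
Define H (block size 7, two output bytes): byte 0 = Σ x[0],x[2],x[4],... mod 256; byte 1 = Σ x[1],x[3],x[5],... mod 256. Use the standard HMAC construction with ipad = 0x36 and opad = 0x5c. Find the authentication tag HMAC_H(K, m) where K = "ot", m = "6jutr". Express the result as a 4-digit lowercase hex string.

12b9

Key "ot" = 6f 74 is 2 bytes ≤ B = 7; zero-pad to 7 bytes: K' = 6f 74 00 00 00 00 00.
K' ⊕ ipad = 59 42 36 36 36 36 36.  K' ⊕ opad = 33 28 5c 5c 5c 5c 5c.
Inner input = (K'⊕ipad) ∥ m = 59 42 36 36 36 36 36 ∥ 36 6a 75 74 72.
Inner hash: even-index sum = 473 mod 256 = 217; odd-index sum = 459 mod 256 = 203 → d9 cb.
Outer input = (K'⊕opad) ∥ inner = 33 28 5c 5c 5c 5c 5c ∥ d9 cb.
Outer hash (tag): even-index sum = 530 mod 256 = 18; odd-index sum = 441 mod 256 = 185 → 12 b9.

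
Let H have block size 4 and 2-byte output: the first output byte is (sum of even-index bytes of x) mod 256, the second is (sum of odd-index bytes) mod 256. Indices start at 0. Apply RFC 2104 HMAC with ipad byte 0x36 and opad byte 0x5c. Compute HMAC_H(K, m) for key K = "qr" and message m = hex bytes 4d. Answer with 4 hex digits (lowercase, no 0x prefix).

5304

Key "qr" = 71 72 is 2 bytes ≤ B = 4; zero-pad to 4 bytes: K' = 71 72 00 00.
K' ⊕ ipad = 47 44 36 36.  K' ⊕ opad = 2d 2e 5c 5c.
Inner input = (K'⊕ipad) ∥ m = 47 44 36 36 ∥ 4d.
Inner hash: even-index sum = 202 mod 256 = 202; odd-index sum = 122 mod 256 = 122 → ca 7a.
Outer input = (K'⊕opad) ∥ inner = 2d 2e 5c 5c ∥ ca 7a.
Outer hash (tag): even-index sum = 339 mod 256 = 83; odd-index sum = 260 mod 256 = 4 → 53 04.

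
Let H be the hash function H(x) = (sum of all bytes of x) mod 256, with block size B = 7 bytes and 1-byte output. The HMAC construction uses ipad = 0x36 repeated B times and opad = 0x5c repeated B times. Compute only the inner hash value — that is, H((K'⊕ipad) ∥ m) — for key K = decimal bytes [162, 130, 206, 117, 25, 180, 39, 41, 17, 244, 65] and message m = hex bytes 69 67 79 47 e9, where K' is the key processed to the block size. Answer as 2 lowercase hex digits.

b9

Key decimal bytes [162, 130, 206, 117, 25, 180, 39, 41, 17, 244, 65] = a2 82 ce 75 19 b4 27 29 11 f4 41 is 11 bytes > B = 7, so hash it first: H(key) = ca, then zero-pad to 7 bytes: K' = ca 00 00 00 00 00 00.
K' ⊕ ipad = fc 36 36 36 36 36 36.
Inner input = fc 36 36 36 36 36 36 ∥ 69 67 79 47 e9.
Inner hash: sum = 252+54+54+54+54+54+54+105+103+121+71+233 = 1209; mod 256 = 185 → b9.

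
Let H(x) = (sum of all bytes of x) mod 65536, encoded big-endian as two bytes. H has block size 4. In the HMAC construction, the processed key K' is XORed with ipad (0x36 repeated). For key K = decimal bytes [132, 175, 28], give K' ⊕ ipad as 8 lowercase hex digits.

b2992a36

Key decimal bytes [132, 175, 28] = 84 af 1c is 3 bytes ≤ B = 4; zero-pad to 4 bytes: K' = 84 af 1c 00.
XOR each byte with 0x36: 84⊕36=b2, af⊕36=99, 1c⊕36=2a, 00⊕36=36.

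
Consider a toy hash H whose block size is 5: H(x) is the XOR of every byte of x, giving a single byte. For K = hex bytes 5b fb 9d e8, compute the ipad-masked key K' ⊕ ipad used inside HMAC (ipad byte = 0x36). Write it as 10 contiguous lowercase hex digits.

Key hex bytes 5b fb 9d e8 is 4 bytes ≤ B = 5; zero-pad to 5 bytes: K' = 5b fb 9d e8 00.
XOR each byte with 0x36: 5b⊕36=6d, fb⊕36=cd, 9d⊕36=ab, e8⊕36=de, 00⊕36=36.

6dcdabde36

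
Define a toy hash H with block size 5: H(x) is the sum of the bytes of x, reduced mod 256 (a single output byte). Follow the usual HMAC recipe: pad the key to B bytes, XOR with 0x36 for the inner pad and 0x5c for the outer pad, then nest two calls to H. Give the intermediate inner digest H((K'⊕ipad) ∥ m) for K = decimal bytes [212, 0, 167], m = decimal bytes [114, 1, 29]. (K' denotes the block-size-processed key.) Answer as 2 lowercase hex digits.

a5

Key decimal bytes [212, 0, 167] = d4 00 a7 is 3 bytes ≤ B = 5; zero-pad to 5 bytes: K' = d4 00 a7 00 00.
K' ⊕ ipad = e2 36 91 36 36.
Inner input = e2 36 91 36 36 ∥ 72 01 1d.
Inner hash: sum = 226+54+145+54+54+114+1+29 = 677; mod 256 = 165 → a5.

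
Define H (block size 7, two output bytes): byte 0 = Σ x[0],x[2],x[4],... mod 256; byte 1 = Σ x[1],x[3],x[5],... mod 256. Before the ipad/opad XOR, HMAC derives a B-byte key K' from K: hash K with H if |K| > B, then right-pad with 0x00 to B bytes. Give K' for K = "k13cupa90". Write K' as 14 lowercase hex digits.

a43d0000000000

|K| = 9 > B = 7, so first hash the key.
H(K): even-index sum = 420 mod 256 = 164; odd-index sum = 317 mod 256 = 61 → a4 3d.
Zero-pad H(K) = a4 3d to 7 bytes: K' = a4 3d 00 00 00 00 00.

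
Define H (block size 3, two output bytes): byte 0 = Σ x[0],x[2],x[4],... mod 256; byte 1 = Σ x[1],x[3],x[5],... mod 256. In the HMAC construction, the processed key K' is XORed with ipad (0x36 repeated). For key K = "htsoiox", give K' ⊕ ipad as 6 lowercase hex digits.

Key "htsoiox" = 68 74 73 6f 69 6f 78 is 7 bytes > B = 3, so hash it first: H(key) = bc 52, then zero-pad to 3 bytes: K' = bc 52 00.
XOR each byte with 0x36: bc⊕36=8a, 52⊕36=64, 00⊕36=36.

8a6436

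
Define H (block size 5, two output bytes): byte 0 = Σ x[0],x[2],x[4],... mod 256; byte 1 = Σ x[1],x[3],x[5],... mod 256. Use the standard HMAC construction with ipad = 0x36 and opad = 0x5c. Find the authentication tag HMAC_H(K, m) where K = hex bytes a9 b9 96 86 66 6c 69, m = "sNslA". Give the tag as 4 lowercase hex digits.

Key hex bytes a9 b9 96 86 66 6c 69 is 7 bytes > B = 5, so hash it first: H(key) = 0e ab, then zero-pad to 5 bytes: K' = 0e ab 00 00 00.
K' ⊕ ipad = 38 9d 36 36 36.  K' ⊕ opad = 52 f7 5c 5c 5c.
Inner input = (K'⊕ipad) ∥ m = 38 9d 36 36 36 ∥ 73 4e 73 6c 41.
Inner hash: even-index sum = 350 mod 256 = 94; odd-index sum = 506 mod 256 = 250 → 5e fa.
Outer input = (K'⊕opad) ∥ inner = 52 f7 5c 5c 5c ∥ 5e fa.
Outer hash (tag): even-index sum = 516 mod 256 = 4; odd-index sum = 433 mod 256 = 177 → 04 b1.

04b1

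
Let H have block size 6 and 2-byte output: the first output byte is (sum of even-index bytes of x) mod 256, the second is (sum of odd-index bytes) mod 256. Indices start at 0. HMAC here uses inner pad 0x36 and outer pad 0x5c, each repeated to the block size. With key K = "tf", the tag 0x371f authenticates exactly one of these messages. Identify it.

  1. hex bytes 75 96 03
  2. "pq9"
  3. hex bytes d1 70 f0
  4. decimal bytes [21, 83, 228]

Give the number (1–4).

2

Key "tf" = 74 66 is 2 bytes ≤ B = 6; zero-pad to 6 bytes: K' = 74 66 00 00 00 00.
K' ⊕ ipad = 42 50 36 36 36 36; K' ⊕ opad = 28 3a 5c 5c 5c 5c.
m1: inner = H(42 50 36 36 36 36 75 96 03) = 26 52; tag = H(28 3a 5c 5c 5c 5c 26 52) = 0644
m2: inner = H(42 50 36 36 36 36 70 71 39) = 57 2d; tag = H(28 3a 5c 5c 5c 5c 57 2d) = 371f ← matches
m3: inner = H(42 50 36 36 36 36 d1 70 f0) = 6f 2c; tag = H(28 3a 5c 5c 5c 5c 6f 2c) = 4f1e
m4: inner = H(42 50 36 36 36 36 15 53 e4) = a7 0f; tag = H(28 3a 5c 5c 5c 5c a7 0f) = 8701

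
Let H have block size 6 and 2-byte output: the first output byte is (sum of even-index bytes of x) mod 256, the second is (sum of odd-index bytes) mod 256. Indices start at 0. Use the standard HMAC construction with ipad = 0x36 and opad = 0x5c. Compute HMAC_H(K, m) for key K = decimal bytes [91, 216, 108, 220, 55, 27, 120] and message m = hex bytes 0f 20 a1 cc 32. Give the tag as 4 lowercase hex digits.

Key decimal bytes [91, 216, 108, 220, 55, 27, 120] = 5b d8 6c dc 37 1b 78 is 7 bytes > B = 6, so hash it first: H(key) = 76 cf, then zero-pad to 6 bytes: K' = 76 cf 00 00 00 00.
K' ⊕ ipad = 40 f9 36 36 36 36.  K' ⊕ opad = 2a 93 5c 5c 5c 5c.
Inner input = (K'⊕ipad) ∥ m = 40 f9 36 36 36 36 ∥ 0f 20 a1 cc 32.
Inner hash: even-index sum = 398 mod 256 = 142; odd-index sum = 593 mod 256 = 81 → 8e 51.
Outer input = (K'⊕opad) ∥ inner = 2a 93 5c 5c 5c 5c ∥ 8e 51.
Outer hash (tag): even-index sum = 368 mod 256 = 112; odd-index sum = 412 mod 256 = 156 → 70 9c.

709c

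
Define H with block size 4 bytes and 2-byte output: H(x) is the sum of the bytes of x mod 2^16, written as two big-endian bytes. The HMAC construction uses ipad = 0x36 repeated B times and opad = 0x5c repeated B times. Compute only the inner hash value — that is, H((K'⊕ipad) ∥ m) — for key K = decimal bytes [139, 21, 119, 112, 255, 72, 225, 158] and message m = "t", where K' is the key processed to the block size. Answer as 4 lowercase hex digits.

Key decimal bytes [139, 21, 119, 112, 255, 72, 225, 158] = 8b 15 77 70 ff 48 e1 9e is 8 bytes > B = 4, so hash it first: H(key) = 04 4d, then zero-pad to 4 bytes: K' = 04 4d 00 00.
K' ⊕ ipad = 32 7b 36 36.
Inner input = 32 7b 36 36 ∥ 74.
Inner hash: sum = 50+123+54+54+116 = 397 → 01 8d.

018d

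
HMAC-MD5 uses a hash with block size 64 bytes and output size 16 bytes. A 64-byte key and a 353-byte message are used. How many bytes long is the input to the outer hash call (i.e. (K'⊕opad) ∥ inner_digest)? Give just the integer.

80

Key is 64 ≤ 64 bytes, zero-padded: |K'| = 64.
Outer input = (K'⊕opad) ∥ H(inner) → 64 + 16 = 80 bytes.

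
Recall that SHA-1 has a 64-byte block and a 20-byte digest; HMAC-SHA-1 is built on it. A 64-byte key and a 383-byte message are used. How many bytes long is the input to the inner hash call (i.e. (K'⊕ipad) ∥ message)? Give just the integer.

Key is 64 ≤ 64 bytes, zero-padded: |K'| = 64.
Inner input = (K'⊕ipad) ∥ m → 64 + 383 = 447 bytes.

447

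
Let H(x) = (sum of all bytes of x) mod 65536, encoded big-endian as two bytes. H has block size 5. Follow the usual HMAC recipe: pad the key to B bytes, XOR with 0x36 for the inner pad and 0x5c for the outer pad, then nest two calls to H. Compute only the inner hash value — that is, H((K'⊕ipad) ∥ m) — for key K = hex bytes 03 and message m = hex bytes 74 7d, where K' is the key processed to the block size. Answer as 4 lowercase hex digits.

Key hex bytes 03 is 1 byte ≤ B = 5; zero-pad to 5 bytes: K' = 03 00 00 00 00.
K' ⊕ ipad = 35 36 36 36 36.
Inner input = 35 36 36 36 36 ∥ 74 7d.
Inner hash: sum = 53+54+54+54+54+116+125 = 510 → 01 fe.

01fe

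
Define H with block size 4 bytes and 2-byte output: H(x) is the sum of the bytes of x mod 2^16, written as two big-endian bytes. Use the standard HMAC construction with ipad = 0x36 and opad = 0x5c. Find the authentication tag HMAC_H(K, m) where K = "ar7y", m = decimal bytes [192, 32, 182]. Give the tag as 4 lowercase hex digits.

017e

Key "ar7y" = 61 72 37 79 is exactly B = 4 bytes: K' = 61 72 37 79.
K' ⊕ ipad = 57 44 01 4f.  K' ⊕ opad = 3d 2e 6b 25.
Inner input = (K'⊕ipad) ∥ m = 57 44 01 4f ∥ c0 20 b6.
Inner hash: sum = 87+68+1+79+192+32+182 = 641 → 02 81.
Outer input = (K'⊕opad) ∥ inner = 3d 2e 6b 25 ∥ 02 81.
Outer hash (tag): sum = 61+46+107+37+2+129 = 382 → 01 7e.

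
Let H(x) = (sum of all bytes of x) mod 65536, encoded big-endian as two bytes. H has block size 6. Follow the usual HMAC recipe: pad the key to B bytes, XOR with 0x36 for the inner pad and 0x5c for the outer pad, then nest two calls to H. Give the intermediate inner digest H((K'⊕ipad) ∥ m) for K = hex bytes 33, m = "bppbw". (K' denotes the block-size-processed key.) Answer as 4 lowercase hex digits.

032e

Key hex bytes 33 is 1 byte ≤ B = 6; zero-pad to 6 bytes: K' = 33 00 00 00 00 00.
K' ⊕ ipad = 05 36 36 36 36 36.
Inner input = 05 36 36 36 36 36 ∥ 62 70 70 62 77.
Inner hash: sum = 5+54+54+54+54+54+98+112+112+98+119 = 814 → 03 2e.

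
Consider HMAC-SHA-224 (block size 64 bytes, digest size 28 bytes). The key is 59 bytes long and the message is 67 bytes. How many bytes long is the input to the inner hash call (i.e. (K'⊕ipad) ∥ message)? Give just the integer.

131

Key is 59 ≤ 64 bytes, zero-padded: |K'| = 64.
Inner input = (K'⊕ipad) ∥ m → 64 + 67 = 131 bytes.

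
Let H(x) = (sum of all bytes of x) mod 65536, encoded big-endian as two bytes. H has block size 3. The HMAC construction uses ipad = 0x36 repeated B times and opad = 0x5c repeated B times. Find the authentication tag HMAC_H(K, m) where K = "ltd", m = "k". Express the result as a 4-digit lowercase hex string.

00ea

Key "ltd" = 6c 74 64 is exactly B = 3 bytes: K' = 6c 74 64.
K' ⊕ ipad = 5a 42 52.  K' ⊕ opad = 30 28 38.
Inner input = (K'⊕ipad) ∥ m = 5a 42 52 ∥ 6b.
Inner hash: sum = 90+66+82+107 = 345 → 01 59.
Outer input = (K'⊕opad) ∥ inner = 30 28 38 ∥ 01 59.
Outer hash (tag): sum = 48+40+56+1+89 = 234 → 00 ea.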